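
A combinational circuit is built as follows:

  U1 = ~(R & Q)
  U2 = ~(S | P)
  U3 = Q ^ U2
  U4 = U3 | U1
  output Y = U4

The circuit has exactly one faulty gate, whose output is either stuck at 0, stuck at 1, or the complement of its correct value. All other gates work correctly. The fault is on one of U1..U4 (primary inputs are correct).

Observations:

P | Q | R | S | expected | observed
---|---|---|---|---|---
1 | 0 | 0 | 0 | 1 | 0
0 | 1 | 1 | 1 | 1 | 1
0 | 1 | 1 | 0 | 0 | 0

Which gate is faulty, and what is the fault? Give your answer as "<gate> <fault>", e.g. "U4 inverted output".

U1 stuck-at-0

Fault-free values for test 1 (P=1, Q=0, R=0, S=0): U1=1, U2=0, U3=0, U4=1, giving Y=1. Observed 0.
Test 1: faults giving observed 0 are {U1 stuck-at-0, U1 inverted output, U4 stuck-at-0, U4 inverted output}.
Test 2 (P=0, Q=1, R=1, S=1): fault-free U1=0, U2=0, U3=1, U4=1 → 1; observed 1. Eliminates U4 stuck-at-0, U4 inverted output.
Test 3 (P=0, Q=1, R=1, S=0): fault-free U1=0, U2=1, U3=0, U4=0 → 0; observed 0. Eliminates U1 inverted output.
Only U1 stuck-at-0 is consistent with every test.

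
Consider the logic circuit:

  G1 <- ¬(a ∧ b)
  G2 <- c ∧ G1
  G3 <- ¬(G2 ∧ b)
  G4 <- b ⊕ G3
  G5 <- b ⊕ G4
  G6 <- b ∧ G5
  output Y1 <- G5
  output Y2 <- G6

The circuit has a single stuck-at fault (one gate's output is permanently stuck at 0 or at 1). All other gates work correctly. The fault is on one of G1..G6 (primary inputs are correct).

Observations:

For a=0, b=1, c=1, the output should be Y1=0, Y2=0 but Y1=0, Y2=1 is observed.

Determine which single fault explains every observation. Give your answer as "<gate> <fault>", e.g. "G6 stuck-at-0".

Fault-free values for test 1 (a=0, b=1, c=1): G1=1, G2=1, G3=0, G4=1, G5=0, G6=0, giving Y1=0, Y2=0. Observed Y1=0, Y2=1.
Test 1: faults giving observed Y1=0, Y2=1 are {G6 stuck-at-1}.
Only G6 stuck-at-1 is consistent with every test.

G6 stuck-at-1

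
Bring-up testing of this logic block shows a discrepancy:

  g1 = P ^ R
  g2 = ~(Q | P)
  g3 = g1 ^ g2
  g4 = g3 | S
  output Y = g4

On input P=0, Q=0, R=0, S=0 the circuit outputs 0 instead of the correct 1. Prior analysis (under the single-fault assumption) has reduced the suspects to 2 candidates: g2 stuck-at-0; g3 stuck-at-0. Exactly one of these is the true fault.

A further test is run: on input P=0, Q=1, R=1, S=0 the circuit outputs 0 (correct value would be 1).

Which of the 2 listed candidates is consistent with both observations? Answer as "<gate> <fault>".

g3 stuck-at-0

Evaluate each candidate on input P=0, Q=1, R=1, S=0:
  g2 stuck-at-0: g1=1, g2=0 [stuck-at-0], g3=1, g4=1 → 1 — eliminated
  g3 stuck-at-0: g1=1, g2=0, g3=0 [stuck-at-0], g4=0 → 0 — matches
Only g3 stuck-at-0 reproduces the observed 0.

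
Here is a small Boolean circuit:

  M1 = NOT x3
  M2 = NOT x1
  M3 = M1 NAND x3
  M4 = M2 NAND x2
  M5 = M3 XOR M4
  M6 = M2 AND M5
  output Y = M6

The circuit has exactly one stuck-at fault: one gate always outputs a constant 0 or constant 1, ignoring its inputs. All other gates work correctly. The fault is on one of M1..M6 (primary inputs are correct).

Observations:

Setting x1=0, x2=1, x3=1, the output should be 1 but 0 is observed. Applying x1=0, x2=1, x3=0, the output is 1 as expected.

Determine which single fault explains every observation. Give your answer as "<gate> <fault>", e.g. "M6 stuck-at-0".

Fault-free values for test 1 (x1=0, x2=1, x3=1): M1=0, M2=1, M3=1, M4=0, M5=1, M6=1, giving Y=1. Observed 0.
Test 1: faults giving observed 0 are {M1 stuck-at-1, M2 stuck-at-0, M3 stuck-at-0, M4 stuck-at-1, M5 stuck-at-0, M6 stuck-at-0}.
Test 2 (x1=0, x2=1, x3=0): fault-free M1=1, M2=1, M3=1, M4=0, M5=1, M6=1 → 1; observed 1. Eliminates M2 stuck-at-0, M3 stuck-at-0, M4 stuck-at-1, M5 stuck-at-0, M6 stuck-at-0.
Only M1 stuck-at-1 is consistent with every test.

M1 stuck-at-1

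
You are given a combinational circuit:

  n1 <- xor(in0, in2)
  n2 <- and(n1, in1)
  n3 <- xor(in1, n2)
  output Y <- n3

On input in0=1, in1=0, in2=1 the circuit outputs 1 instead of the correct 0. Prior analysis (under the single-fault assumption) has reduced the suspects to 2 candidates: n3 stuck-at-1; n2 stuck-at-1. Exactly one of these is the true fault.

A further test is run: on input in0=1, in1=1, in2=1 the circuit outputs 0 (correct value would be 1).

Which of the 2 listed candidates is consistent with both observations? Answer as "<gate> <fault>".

n2 stuck-at-1

Evaluate each candidate on input in0=1, in1=1, in2=1:
  n3 stuck-at-1: n1=0, n2=0, n3=1 [stuck-at-1] → 1 — eliminated
  n2 stuck-at-1: n1=0, n2=1 [stuck-at-1], n3=0 → 0 — matches
Only n2 stuck-at-1 reproduces the observed 0.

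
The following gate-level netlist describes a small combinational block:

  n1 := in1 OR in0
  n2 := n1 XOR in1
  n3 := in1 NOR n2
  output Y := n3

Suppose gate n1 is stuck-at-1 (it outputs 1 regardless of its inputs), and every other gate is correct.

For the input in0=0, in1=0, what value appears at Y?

0

Propagate with n1 forced: n1=1 [stuck-at-1], n2=1, n3=0.
So Y = 0. (Without the fault it would be 1.)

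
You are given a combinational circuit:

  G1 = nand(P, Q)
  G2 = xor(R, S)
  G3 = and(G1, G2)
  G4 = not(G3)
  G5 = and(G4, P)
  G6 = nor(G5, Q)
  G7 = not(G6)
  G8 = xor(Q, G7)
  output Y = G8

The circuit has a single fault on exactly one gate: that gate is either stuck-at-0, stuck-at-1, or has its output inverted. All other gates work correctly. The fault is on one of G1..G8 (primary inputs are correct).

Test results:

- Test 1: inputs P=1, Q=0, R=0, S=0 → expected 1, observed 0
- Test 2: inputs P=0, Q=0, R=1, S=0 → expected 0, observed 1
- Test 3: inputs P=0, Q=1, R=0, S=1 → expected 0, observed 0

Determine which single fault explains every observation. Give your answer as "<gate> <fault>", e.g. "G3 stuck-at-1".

Fault-free values for test 1 (P=1, Q=0, R=0, S=0): G1=1, G2=0, G3=0, G4=1, G5=1, G6=0, G7=1, G8=1, giving Y=1. Observed 0.
Test 1: faults giving observed 0 are {G2 stuck-at-1, G2 inverted output, G3 stuck-at-1, G3 inverted output, G4 stuck-at-0, G4 inverted output, G5 stuck-at-0, G5 inverted output, G6 stuck-at-1, G6 inverted output, G7 stuck-at-0, G7 inverted output, G8 stuck-at-0, G8 inverted output}.
Test 2 (P=0, Q=0, R=1, S=0): fault-free G1=1, G2=1, G3=1, G4=0, G5=0, G6=1, G7=0, G8=0 → 0; observed 1. Eliminates G2 stuck-at-1, G2 inverted output, G3 stuck-at-1, G3 inverted output, G4 stuck-at-0, G4 inverted output, G5 stuck-at-0, G6 stuck-at-1, G7 stuck-at-0, G8 stuck-at-0.
Test 3 (P=0, Q=1, R=0, S=1): fault-free G1=1, G2=1, G3=1, G4=0, G5=0, G6=0, G7=1, G8=0 → 0; observed 0. Eliminates G6 inverted output, G7 inverted output, G8 inverted output.
Only G5 inverted output is consistent with every test.

G5 inverted output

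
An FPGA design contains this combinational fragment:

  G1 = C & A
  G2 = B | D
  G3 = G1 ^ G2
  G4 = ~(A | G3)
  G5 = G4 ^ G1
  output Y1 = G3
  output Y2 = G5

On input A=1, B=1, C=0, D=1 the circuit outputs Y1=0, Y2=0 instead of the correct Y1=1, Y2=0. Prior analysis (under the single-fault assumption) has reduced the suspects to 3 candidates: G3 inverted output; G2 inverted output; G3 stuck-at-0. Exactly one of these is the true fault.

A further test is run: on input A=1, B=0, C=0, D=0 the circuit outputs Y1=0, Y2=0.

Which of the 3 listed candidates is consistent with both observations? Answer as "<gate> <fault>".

Evaluate each candidate on input A=1, B=0, C=0, D=0:
  G3 inverted output: G1=0, G2=0, G3=1 [inverted output], G4=0, G5=0 → Y1=1, Y2=0 — eliminated
  G2 inverted output: G1=0, G2=1 [inverted output], G3=1, G4=0, G5=0 → Y1=1, Y2=0 — eliminated
  G3 stuck-at-0: G1=0, G2=0, G3=0 [stuck-at-0], G4=0, G5=0 → Y1=0, Y2=0 — matches
Only G3 stuck-at-0 reproduces the observed Y1=0, Y2=0.

G3 stuck-at-0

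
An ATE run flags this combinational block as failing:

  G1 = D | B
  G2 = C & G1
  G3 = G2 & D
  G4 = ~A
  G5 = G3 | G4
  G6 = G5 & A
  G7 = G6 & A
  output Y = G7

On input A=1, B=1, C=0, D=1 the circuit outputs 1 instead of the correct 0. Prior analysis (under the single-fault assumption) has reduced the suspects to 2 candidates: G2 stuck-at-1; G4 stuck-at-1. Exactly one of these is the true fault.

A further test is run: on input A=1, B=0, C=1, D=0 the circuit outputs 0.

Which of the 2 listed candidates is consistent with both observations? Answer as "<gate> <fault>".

G2 stuck-at-1

Evaluate each candidate on input A=1, B=0, C=1, D=0:
  G2 stuck-at-1: G1=0, G2=1 [stuck-at-1], G3=0, G4=0, G5=0, G6=0, G7=0 → 0 — matches
  G4 stuck-at-1: G1=0, G2=0, G3=0, G4=1 [stuck-at-1], G5=1, G6=1, G7=1 → 1 — eliminated
Only G2 stuck-at-1 reproduces the observed 0.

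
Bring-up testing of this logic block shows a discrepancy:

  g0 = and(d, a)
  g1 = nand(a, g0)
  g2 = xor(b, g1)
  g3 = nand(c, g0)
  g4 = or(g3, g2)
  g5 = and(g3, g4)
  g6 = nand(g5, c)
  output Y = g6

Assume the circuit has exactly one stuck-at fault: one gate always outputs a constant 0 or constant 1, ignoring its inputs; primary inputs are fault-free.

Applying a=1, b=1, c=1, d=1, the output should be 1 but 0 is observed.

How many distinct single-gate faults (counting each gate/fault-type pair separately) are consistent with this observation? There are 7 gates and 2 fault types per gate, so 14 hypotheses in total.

4

Fault-free: g0=1, g1=0, g2=1, g3=0, g4=1, g5=0, g6=1 → 1. Observed 0.
  g0 stuck-at-0: output 0 ✓
  g0 stuck-at-1: output 1 ✗
  g1 stuck-at-0: output 1 ✗
  g1 stuck-at-1: output 1 ✗
  g2 stuck-at-0: output 1 ✗
  g2 stuck-at-1: output 1 ✗
  g3 stuck-at-0: output 1 ✗
  g3 stuck-at-1: output 0 ✓
  g4 stuck-at-0: output 1 ✗
  g4 stuck-at-1: output 1 ✗
  g5 stuck-at-0: output 1 ✗
  g5 stuck-at-1: output 0 ✓
  g6 stuck-at-0: output 0 ✓
  g6 stuck-at-1: output 1 ✗
Consistent faults: {g0 stuck-at-0, g3 stuck-at-1, g5 stuck-at-1, g6 stuck-at-0} — 4 in all.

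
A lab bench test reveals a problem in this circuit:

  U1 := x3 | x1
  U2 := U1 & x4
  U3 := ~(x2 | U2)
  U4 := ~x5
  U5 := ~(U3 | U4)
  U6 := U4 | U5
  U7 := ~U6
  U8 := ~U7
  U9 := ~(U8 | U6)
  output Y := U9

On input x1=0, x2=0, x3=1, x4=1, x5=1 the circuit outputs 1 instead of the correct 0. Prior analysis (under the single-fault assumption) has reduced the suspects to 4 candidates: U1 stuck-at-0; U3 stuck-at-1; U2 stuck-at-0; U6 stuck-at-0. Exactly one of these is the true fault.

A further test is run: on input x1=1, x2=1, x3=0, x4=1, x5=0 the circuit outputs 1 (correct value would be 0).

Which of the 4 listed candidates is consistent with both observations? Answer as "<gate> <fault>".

Evaluate each candidate on input x1=1, x2=1, x3=0, x4=1, x5=0:
  U1 stuck-at-0: U1=0 [stuck-at-0], U2=0, U3=0, U4=1, U5=0, U6=1, U7=0, U8=1, U9=0 → 0 — eliminated
  U3 stuck-at-1: U1=1, U2=1, U3=1 [stuck-at-1], U4=1, U5=0, U6=1, U7=0, U8=1, U9=0 → 0 — eliminated
  U2 stuck-at-0: U1=1, U2=0 [stuck-at-0], U3=0, U4=1, U5=0, U6=1, U7=0, U8=1, U9=0 → 0 — eliminated
  U6 stuck-at-0: U1=1, U2=1, U3=0, U4=1, U5=0, U6=0 [stuck-at-0], U7=1, U8=0, U9=1 → 1 — matches
Only U6 stuck-at-0 reproduces the observed 1.

U6 stuck-at-0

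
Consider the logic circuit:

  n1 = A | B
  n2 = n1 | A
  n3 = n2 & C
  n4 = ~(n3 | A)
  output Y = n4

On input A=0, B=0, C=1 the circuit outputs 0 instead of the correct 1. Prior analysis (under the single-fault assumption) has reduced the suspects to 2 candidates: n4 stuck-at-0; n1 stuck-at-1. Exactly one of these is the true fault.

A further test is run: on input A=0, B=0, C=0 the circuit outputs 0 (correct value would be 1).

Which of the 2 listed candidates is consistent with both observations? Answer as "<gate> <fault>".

Evaluate each candidate on input A=0, B=0, C=0:
  n4 stuck-at-0: n1=0, n2=0, n3=0, n4=0 [stuck-at-0] → 0 — matches
  n1 stuck-at-1: n1=1 [stuck-at-1], n2=1, n3=0, n4=1 → 1 — eliminated
Only n4 stuck-at-0 reproduces the observed 0.

n4 stuck-at-0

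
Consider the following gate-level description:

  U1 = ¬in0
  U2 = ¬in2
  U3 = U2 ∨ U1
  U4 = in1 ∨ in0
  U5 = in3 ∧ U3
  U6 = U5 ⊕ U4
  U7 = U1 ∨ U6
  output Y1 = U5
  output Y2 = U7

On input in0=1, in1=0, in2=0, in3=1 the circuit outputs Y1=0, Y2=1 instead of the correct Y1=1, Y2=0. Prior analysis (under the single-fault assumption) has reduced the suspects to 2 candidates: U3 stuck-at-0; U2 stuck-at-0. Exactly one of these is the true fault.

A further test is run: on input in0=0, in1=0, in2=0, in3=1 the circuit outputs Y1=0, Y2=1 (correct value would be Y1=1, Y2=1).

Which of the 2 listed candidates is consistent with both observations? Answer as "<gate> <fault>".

Evaluate each candidate on input in0=0, in1=0, in2=0, in3=1:
  U3 stuck-at-0: U1=1, U2=1, U3=0 [stuck-at-0], U4=0, U5=0, U6=0, U7=1 → Y1=0, Y2=1 — matches
  U2 stuck-at-0: U1=1, U2=0 [stuck-at-0], U3=1, U4=0, U5=1, U6=1, U7=1 → Y1=1, Y2=1 — eliminated
Only U3 stuck-at-0 reproduces the observed Y1=0, Y2=1.

U3 stuck-at-0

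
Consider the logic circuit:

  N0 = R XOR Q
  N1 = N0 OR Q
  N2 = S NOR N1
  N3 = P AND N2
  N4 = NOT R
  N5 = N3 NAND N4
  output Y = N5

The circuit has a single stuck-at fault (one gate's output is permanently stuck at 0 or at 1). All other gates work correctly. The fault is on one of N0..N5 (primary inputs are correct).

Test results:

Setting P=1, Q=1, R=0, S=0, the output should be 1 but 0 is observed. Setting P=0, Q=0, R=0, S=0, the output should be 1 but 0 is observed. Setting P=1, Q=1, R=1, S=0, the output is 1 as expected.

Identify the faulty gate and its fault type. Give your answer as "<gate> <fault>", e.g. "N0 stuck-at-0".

Fault-free values for test 1 (P=1, Q=1, R=0, S=0): N0=1, N1=1, N2=0, N3=0, N4=1, N5=1, giving Y=1. Observed 0.
Test 1: faults giving observed 0 are {N1 stuck-at-0, N2 stuck-at-1, N3 stuck-at-1, N5 stuck-at-0}.
Test 2 (P=0, Q=0, R=0, S=0): fault-free N0=0, N1=0, N2=1, N3=0, N4=1, N5=1 → 1; observed 0. Eliminates N1 stuck-at-0, N2 stuck-at-1.
Test 3 (P=1, Q=1, R=1, S=0): fault-free N0=0, N1=1, N2=0, N3=0, N4=0, N5=1 → 1; observed 1. Eliminates N5 stuck-at-0.
Only N3 stuck-at-1 is consistent with every test.

N3 stuck-at-1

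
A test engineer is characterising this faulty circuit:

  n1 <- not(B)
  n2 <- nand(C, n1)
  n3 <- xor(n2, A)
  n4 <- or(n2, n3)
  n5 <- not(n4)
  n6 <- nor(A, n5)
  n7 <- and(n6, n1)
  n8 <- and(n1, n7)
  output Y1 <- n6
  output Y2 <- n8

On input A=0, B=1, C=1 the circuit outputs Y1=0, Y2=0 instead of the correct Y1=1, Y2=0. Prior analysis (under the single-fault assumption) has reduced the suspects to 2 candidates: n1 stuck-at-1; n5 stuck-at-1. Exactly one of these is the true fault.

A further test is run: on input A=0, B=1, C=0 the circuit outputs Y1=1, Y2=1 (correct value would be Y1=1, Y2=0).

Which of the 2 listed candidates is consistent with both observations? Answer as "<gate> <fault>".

n1 stuck-at-1

Evaluate each candidate on input A=0, B=1, C=0:
  n1 stuck-at-1: n1=1 [stuck-at-1], n2=1, n3=1, n4=1, n5=0, n6=1, n7=1, n8=1 → Y1=1, Y2=1 — matches
  n5 stuck-at-1: n1=0, n2=1, n3=1, n4=1, n5=1 [stuck-at-1], n6=0, n7=0, n8=0 → Y1=0, Y2=0 — eliminated
Only n1 stuck-at-1 reproduces the observed Y1=1, Y2=1.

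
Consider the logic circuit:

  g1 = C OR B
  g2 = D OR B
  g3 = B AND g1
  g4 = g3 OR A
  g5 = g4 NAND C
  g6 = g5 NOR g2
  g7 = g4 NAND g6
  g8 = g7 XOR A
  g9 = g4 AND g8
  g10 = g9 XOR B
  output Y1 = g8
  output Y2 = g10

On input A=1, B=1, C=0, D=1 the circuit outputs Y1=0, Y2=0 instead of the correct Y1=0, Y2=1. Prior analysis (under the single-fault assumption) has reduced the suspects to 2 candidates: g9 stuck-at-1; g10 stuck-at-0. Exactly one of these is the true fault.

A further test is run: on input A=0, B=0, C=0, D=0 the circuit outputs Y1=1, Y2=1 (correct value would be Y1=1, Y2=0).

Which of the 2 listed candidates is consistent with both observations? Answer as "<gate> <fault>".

g9 stuck-at-1

Evaluate each candidate on input A=0, B=0, C=0, D=0:
  g9 stuck-at-1: g1=0, g2=0, g3=0, g4=0, g5=1, g6=0, g7=1, g8=1, g9=1 [stuck-at-1], g10=1 → Y1=1, Y2=1 — matches
  g10 stuck-at-0: g1=0, g2=0, g3=0, g4=0, g5=1, g6=0, g7=1, g8=1, g9=0, g10=0 [stuck-at-0] → Y1=1, Y2=0 — eliminated
Only g9 stuck-at-1 reproduces the observed Y1=1, Y2=1.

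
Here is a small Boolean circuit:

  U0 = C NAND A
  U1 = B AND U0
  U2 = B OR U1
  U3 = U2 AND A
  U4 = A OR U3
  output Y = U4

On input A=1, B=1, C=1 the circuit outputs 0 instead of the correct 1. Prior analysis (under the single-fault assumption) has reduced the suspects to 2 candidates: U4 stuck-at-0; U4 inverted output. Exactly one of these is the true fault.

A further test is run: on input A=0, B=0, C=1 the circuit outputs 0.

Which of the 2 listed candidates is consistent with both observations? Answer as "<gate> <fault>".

Evaluate each candidate on input A=0, B=0, C=1:
  U4 stuck-at-0: U0=1, U1=0, U2=0, U3=0, U4=0 [stuck-at-0] → 0 — matches
  U4 inverted output: U0=1, U1=0, U2=0, U3=0, U4=1 [inverted output] → 1 — eliminated
Only U4 stuck-at-0 reproduces the observed 0.

U4 stuck-at-0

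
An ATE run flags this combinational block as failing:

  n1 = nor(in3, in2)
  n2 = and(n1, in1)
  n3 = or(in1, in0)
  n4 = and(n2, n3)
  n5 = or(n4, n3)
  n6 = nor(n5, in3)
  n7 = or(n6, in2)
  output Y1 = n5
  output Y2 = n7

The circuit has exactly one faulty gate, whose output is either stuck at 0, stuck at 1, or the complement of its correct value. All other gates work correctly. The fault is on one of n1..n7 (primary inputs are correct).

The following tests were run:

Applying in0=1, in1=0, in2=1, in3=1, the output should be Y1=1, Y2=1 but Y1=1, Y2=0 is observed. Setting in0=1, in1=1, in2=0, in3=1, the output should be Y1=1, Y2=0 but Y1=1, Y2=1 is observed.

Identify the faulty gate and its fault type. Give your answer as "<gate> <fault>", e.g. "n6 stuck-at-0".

n7 inverted output

Fault-free values for test 1 (in0=1, in1=0, in2=1, in3=1): n1=0, n2=0, n3=1, n4=0, n5=1, n6=0, n7=1, giving Y1=1, Y2=1. Observed Y1=1, Y2=0.
Test 1: faults giving observed Y1=1, Y2=0 are {n7 stuck-at-0, n7 inverted output}.
Test 2 (in0=1, in1=1, in2=0, in3=1): fault-free n1=0, n2=0, n3=1, n4=0, n5=1, n6=0, n7=0 → Y1=1, Y2=0; observed Y1=1, Y2=1. Eliminates n7 stuck-at-0.
Only n7 inverted output is consistent with every test.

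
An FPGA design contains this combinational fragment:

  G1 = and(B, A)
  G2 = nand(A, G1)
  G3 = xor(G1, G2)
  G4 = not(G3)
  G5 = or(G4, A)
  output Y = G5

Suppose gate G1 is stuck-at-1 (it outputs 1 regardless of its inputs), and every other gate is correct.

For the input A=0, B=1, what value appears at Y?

1

Propagate with G1 forced: G1=1 [stuck-at-1], G2=1, G3=0, G4=1, G5=1.
So Y = 1. (Without the fault it would be 0.)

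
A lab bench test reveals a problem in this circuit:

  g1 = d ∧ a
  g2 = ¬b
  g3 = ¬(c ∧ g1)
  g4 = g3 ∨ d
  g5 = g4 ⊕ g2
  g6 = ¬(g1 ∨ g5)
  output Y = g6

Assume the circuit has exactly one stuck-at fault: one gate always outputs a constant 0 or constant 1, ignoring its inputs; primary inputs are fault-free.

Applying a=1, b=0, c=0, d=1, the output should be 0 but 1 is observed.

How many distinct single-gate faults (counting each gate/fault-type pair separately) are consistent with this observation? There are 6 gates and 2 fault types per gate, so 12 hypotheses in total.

2

Fault-free: g1=1, g2=1, g3=1, g4=1, g5=0, g6=0 → 0. Observed 1.
  g1 stuck-at-0: output 1 ✓
  g1 stuck-at-1: output 0 ✗
  g2 stuck-at-0: output 0 ✗
  g2 stuck-at-1: output 0 ✗
  g3 stuck-at-0: output 0 ✗
  g3 stuck-at-1: output 0 ✗
  g4 stuck-at-0: output 0 ✗
  g4 stuck-at-1: output 0 ✗
  g5 stuck-at-0: output 0 ✗
  g5 stuck-at-1: output 0 ✗
  g6 stuck-at-0: output 0 ✗
  g6 stuck-at-1: output 1 ✓
Consistent faults: {g1 stuck-at-0, g6 stuck-at-1} — 2 in all.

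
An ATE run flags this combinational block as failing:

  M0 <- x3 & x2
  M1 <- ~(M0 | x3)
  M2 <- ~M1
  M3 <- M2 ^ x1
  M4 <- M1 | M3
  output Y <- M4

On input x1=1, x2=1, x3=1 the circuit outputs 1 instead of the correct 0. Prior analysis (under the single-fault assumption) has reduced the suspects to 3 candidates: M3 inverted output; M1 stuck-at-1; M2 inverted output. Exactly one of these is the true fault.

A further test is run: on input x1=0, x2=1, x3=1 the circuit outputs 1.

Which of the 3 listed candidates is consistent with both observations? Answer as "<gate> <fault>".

M1 stuck-at-1

Evaluate each candidate on input x1=0, x2=1, x3=1:
  M3 inverted output: M0=1, M1=0, M2=1, M3=0 [inverted output], M4=0 → 0 — eliminated
  M1 stuck-at-1: M0=1, M1=1 [stuck-at-1], M2=0, M3=0, M4=1 → 1 — matches
  M2 inverted output: M0=1, M1=0, M2=0 [inverted output], M3=0, M4=0 → 0 — eliminated
Only M1 stuck-at-1 reproduces the observed 1.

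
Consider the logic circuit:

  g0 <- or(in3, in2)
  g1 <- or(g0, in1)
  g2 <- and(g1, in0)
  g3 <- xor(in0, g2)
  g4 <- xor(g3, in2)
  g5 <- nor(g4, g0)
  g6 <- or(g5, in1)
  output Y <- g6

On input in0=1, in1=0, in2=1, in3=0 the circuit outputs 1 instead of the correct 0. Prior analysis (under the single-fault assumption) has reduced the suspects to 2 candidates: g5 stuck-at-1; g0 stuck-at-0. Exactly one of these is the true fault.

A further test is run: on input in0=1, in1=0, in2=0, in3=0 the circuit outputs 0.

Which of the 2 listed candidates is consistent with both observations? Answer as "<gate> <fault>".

g0 stuck-at-0

Evaluate each candidate on input in0=1, in1=0, in2=0, in3=0:
  g5 stuck-at-1: g0=0, g1=0, g2=0, g3=1, g4=1, g5=1 [stuck-at-1], g6=1 → 1 — eliminated
  g0 stuck-at-0: g0=0 [stuck-at-0], g1=0, g2=0, g3=1, g4=1, g5=0, g6=0 → 0 — matches
Only g0 stuck-at-0 reproduces the observed 0.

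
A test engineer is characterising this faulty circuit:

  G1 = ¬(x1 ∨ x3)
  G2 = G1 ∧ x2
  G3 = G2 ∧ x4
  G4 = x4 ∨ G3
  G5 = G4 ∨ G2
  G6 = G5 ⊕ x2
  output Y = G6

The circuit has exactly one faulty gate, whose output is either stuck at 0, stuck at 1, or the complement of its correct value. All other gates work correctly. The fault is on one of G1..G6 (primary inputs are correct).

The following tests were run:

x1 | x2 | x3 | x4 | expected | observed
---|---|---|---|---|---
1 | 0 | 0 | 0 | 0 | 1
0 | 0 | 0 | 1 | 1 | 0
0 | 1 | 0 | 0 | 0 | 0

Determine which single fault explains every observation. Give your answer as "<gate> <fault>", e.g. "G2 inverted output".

Fault-free values for test 1 (x1=1, x2=0, x3=0, x4=0): G1=0, G2=0, G3=0, G4=0, G5=0, G6=0, giving Y=0. Observed 1.
Test 1: faults giving observed 1 are {G2 stuck-at-1, G2 inverted output, G3 stuck-at-1, G3 inverted output, G4 stuck-at-1, G4 inverted output, G5 stuck-at-1, G5 inverted output, G6 stuck-at-1, G6 inverted output}.
Test 2 (x1=0, x2=0, x3=0, x4=1): fault-free G1=1, G2=0, G3=0, G4=1, G5=1, G6=1 → 1; observed 0. Eliminates G2 stuck-at-1, G2 inverted output, G3 stuck-at-1, G3 inverted output, G4 stuck-at-1, G5 stuck-at-1, G6 stuck-at-1.
Test 3 (x1=0, x2=1, x3=0, x4=0): fault-free G1=1, G2=1, G3=0, G4=0, G5=1, G6=0 → 0; observed 0. Eliminates G5 inverted output, G6 inverted output.
Only G4 inverted output is consistent with every test.

G4 inverted output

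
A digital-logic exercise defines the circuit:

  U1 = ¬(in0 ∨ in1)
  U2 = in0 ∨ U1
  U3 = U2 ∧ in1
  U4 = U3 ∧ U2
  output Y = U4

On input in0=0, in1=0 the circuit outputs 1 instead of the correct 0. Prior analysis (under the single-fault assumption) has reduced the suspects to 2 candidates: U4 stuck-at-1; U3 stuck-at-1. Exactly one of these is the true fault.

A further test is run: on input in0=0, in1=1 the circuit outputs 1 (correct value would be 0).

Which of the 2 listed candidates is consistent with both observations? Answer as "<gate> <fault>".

Evaluate each candidate on input in0=0, in1=1:
  U4 stuck-at-1: U1=0, U2=0, U3=0, U4=1 [stuck-at-1] → 1 — matches
  U3 stuck-at-1: U1=0, U2=0, U3=1 [stuck-at-1], U4=0 → 0 — eliminated
Only U4 stuck-at-1 reproduces the observed 1.

U4 stuck-at-1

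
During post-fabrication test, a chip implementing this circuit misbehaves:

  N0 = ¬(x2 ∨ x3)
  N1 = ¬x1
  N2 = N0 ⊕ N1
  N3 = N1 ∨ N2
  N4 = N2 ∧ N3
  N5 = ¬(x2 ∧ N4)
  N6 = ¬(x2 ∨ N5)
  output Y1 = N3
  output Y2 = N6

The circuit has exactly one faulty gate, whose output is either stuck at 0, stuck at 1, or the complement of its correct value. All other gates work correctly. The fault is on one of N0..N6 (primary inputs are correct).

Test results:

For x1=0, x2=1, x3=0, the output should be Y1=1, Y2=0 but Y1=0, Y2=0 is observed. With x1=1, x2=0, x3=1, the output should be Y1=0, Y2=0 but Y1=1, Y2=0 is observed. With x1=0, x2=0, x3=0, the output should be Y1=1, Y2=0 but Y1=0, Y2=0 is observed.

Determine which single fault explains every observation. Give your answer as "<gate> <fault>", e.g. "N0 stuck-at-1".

Fault-free values for test 1 (x1=0, x2=1, x3=0): N0=0, N1=1, N2=1, N3=1, N4=1, N5=0, N6=0, giving Y1=1, Y2=0. Observed Y1=0, Y2=0.
Test 1: faults giving observed Y1=0, Y2=0 are {N1 stuck-at-0, N1 inverted output, N3 stuck-at-0, N3 inverted output}.
Test 2 (x1=1, x2=0, x3=1): fault-free N0=0, N1=0, N2=0, N3=0, N4=0, N5=1, N6=0 → Y1=0, Y2=0; observed Y1=1, Y2=0. Eliminates N1 stuck-at-0, N3 stuck-at-0.
Test 3 (x1=0, x2=0, x3=0): fault-free N0=1, N1=1, N2=0, N3=1, N4=0, N5=1, N6=0 → Y1=1, Y2=0; observed Y1=0, Y2=0. Eliminates N1 inverted output.
Only N3 inverted output is consistent with every test.

N3 inverted output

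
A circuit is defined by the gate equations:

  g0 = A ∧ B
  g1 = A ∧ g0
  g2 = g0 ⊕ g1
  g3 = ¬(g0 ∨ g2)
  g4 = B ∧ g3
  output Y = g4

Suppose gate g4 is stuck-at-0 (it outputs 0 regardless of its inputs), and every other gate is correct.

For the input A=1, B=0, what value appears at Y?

Propagate with g4 forced: g0=0, g1=0, g2=0, g3=1, g4=0 [stuck-at-0].
So Y = 0. (Same as the fault-free value — the fault is masked on this input.)

0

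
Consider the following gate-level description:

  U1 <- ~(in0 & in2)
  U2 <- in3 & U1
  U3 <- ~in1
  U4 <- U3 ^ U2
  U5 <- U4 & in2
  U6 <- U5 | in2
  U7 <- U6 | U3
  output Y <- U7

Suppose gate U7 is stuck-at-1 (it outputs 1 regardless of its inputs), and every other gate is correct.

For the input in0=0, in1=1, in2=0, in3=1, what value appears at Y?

Propagate with U7 forced: U1=1, U2=1, U3=0, U4=1, U5=0, U6=0, U7=1 [stuck-at-1].
So Y = 1. (Without the fault it would be 0.)

1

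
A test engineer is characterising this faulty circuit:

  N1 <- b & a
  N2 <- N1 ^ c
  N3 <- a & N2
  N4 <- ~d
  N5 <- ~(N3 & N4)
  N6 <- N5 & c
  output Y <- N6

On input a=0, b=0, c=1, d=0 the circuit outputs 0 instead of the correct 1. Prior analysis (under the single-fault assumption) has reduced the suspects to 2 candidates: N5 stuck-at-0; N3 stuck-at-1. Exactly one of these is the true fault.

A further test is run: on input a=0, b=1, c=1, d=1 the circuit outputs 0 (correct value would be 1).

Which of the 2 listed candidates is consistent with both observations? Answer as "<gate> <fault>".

Evaluate each candidate on input a=0, b=1, c=1, d=1:
  N5 stuck-at-0: N1=0, N2=1, N3=0, N4=0, N5=0 [stuck-at-0], N6=0 → 0 — matches
  N3 stuck-at-1: N1=0, N2=1, N3=1 [stuck-at-1], N4=0, N5=1, N6=1 → 1 — eliminated
Only N5 stuck-at-0 reproduces the observed 0.

N5 stuck-at-0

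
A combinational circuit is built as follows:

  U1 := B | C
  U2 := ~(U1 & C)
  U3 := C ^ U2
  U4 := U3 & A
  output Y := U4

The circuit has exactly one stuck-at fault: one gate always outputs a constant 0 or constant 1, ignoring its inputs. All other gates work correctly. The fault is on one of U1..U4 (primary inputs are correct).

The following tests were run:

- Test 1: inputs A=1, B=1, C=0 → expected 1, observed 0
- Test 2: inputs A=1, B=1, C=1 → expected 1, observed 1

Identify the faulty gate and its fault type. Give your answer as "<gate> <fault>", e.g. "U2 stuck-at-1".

Fault-free values for test 1 (A=1, B=1, C=0): U1=1, U2=1, U3=1, U4=1, giving Y=1. Observed 0.
Test 1: faults giving observed 0 are {U2 stuck-at-0, U3 stuck-at-0, U4 stuck-at-0}.
Test 2 (A=1, B=1, C=1): fault-free U1=1, U2=0, U3=1, U4=1 → 1; observed 1. Eliminates U3 stuck-at-0, U4 stuck-at-0.
Only U2 stuck-at-0 is consistent with every test.

U2 stuck-at-0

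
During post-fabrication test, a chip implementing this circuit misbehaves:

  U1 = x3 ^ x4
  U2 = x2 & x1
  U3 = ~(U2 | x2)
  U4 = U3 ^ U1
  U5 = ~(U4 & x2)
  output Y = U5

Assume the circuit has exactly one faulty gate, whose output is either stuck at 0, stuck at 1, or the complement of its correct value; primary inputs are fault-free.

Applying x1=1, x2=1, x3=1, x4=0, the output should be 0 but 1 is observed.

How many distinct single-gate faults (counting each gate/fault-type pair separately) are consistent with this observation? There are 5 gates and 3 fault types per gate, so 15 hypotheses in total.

Fault-free: U1=1, U2=1, U3=0, U4=1, U5=0 → 0. Observed 1.
  U1: stuck-at-0, inverted output ✓; others ✗
  U2: none of the 3 fault types match ✗
  U3: stuck-at-1, inverted output ✓; others ✗
  U4: stuck-at-0, inverted output ✓; others ✗
  U5: stuck-at-1, inverted output ✓; others ✗
Consistent faults: {U1 stuck-at-0, U1 inverted output, U3 stuck-at-1, U3 inverted output, U4 stuck-at-0, U4 inverted output, U5 stuck-at-1, U5 inverted output} — 8 in all.

8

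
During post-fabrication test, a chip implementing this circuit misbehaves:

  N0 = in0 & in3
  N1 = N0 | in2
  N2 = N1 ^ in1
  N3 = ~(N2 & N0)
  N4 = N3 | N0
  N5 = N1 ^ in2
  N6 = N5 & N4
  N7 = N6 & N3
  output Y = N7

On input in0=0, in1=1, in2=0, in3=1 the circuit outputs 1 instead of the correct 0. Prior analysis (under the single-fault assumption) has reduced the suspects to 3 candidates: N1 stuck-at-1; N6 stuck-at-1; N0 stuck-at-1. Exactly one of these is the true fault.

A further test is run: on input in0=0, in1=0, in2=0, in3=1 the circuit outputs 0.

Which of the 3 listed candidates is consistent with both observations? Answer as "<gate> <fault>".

N0 stuck-at-1

Evaluate each candidate on input in0=0, in1=0, in2=0, in3=1:
  N1 stuck-at-1: N0=0, N1=1 [stuck-at-1], N2=1, N3=1, N4=1, N5=1, N6=1, N7=1 → 1 — eliminated
  N6 stuck-at-1: N0=0, N1=0, N2=0, N3=1, N4=1, N5=0, N6=1 [stuck-at-1], N7=1 → 1 — eliminated
  N0 stuck-at-1: N0=1 [stuck-at-1], N1=1, N2=1, N3=0, N4=1, N5=1, N6=1, N7=0 → 0 — matches
Only N0 stuck-at-1 reproduces the observed 0.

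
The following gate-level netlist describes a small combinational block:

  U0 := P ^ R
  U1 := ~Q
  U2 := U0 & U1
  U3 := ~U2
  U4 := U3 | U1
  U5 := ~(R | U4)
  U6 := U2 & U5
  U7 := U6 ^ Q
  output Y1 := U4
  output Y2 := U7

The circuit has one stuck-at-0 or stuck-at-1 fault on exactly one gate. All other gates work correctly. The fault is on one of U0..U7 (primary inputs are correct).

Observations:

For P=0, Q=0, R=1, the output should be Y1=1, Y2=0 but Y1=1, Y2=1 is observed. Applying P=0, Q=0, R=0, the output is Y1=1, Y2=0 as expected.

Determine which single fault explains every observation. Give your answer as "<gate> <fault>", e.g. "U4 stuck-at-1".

Fault-free values for test 1 (P=0, Q=0, R=1): U0=1, U1=1, U2=1, U3=0, U4=1, U5=0, U6=0, U7=0, giving Y1=1, Y2=0. Observed Y1=1, Y2=1.
Test 1: faults giving observed Y1=1, Y2=1 are {U5 stuck-at-1, U6 stuck-at-1, U7 stuck-at-1}.
Test 2 (P=0, Q=0, R=0): fault-free U0=0, U1=1, U2=0, U3=1, U4=1, U5=0, U6=0, U7=0 → Y1=1, Y2=0; observed Y1=1, Y2=0. Eliminates U6 stuck-at-1, U7 stuck-at-1.
Only U5 stuck-at-1 is consistent with every test.

U5 stuck-at-1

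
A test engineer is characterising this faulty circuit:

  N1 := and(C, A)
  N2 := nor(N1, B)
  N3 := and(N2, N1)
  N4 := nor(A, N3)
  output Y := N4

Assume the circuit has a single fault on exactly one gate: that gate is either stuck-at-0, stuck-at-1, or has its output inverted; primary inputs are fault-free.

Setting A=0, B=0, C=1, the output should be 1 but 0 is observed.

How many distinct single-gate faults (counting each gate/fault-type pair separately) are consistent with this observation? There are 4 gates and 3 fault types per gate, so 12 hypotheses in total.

4

Fault-free: N1=0, N2=1, N3=0, N4=1 → 1. Observed 0.
  N1 stuck-at-0: output 1 ✗
  N1 stuck-at-1: output 1 ✗
  N1 inverted output: output 1 ✗
  N2 stuck-at-0: output 1 ✗
  N2 stuck-at-1: output 1 ✗
  N2 inverted output: output 1 ✗
  N3 stuck-at-0: output 1 ✗
  N3 stuck-at-1: output 0 ✓
  N3 inverted output: output 0 ✓
  N4 stuck-at-0: output 0 ✓
  N4 stuck-at-1: output 1 ✗
  N4 inverted output: output 0 ✓
Consistent faults: {N3 stuck-at-1, N3 inverted output, N4 stuck-at-0, N4 inverted output} — 4 in all.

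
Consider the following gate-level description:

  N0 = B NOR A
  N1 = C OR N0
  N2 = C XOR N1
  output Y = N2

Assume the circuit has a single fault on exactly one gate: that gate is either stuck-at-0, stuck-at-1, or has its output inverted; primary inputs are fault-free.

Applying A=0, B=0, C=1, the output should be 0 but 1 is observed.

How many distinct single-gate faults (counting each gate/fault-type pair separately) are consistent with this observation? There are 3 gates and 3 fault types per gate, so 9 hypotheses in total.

Fault-free: N0=1, N1=1, N2=0 → 0. Observed 1.
  N0 stuck-at-0: output 0 ✗
  N0 stuck-at-1: output 0 ✗
  N0 inverted output: output 0 ✗
  N1 stuck-at-0: output 1 ✓
  N1 stuck-at-1: output 0 ✗
  N1 inverted output: output 1 ✓
  N2 stuck-at-0: output 0 ✗
  N2 stuck-at-1: output 1 ✓
  N2 inverted output: output 1 ✓
Consistent faults: {N1 stuck-at-0, N1 inverted output, N2 stuck-at-1, N2 inverted output} — 4 in all.

4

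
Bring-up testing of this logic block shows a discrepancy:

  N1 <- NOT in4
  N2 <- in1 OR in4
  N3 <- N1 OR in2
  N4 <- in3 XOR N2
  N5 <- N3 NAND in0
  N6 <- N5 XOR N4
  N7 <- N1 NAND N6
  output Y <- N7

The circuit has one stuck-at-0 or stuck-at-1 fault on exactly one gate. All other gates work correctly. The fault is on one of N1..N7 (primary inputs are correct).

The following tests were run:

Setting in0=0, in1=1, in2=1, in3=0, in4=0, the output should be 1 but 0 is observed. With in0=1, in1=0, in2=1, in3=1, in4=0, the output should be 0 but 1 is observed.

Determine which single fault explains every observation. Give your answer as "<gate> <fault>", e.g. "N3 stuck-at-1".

N4 stuck-at-0

Fault-free values for test 1 (in0=0, in1=1, in2=1, in3=0, in4=0): N1=1, N2=1, N3=1, N4=1, N5=1, N6=0, N7=1, giving Y=1. Observed 0.
Test 1: faults giving observed 0 are {N2 stuck-at-0, N4 stuck-at-0, N5 stuck-at-0, N6 stuck-at-1, N7 stuck-at-0}.
Test 2 (in0=1, in1=0, in2=1, in3=1, in4=0): fault-free N1=1, N2=0, N3=1, N4=1, N5=0, N6=1, N7=0 → 0; observed 1. Eliminates N2 stuck-at-0, N5 stuck-at-0, N6 stuck-at-1, N7 stuck-at-0.
Only N4 stuck-at-0 is consistent with every test.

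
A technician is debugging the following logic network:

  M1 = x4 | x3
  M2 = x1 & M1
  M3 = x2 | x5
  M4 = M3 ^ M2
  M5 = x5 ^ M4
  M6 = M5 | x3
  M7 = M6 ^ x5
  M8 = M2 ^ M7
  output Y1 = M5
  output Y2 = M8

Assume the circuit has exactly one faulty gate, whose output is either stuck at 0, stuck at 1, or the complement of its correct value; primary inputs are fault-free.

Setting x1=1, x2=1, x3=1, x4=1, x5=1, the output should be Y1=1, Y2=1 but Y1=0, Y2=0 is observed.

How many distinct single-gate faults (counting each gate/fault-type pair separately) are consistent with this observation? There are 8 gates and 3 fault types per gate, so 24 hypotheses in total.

Fault-free: M1=1, M2=1, M3=1, M4=0, M5=1, M6=1, M7=0, M8=1 → Y1=1, Y2=1. Observed Y1=0, Y2=0.
  M1: stuck-at-0, inverted output ✓; others ✗
  M2: stuck-at-0, inverted output ✓; others ✗
  M3: none of the 3 fault types match ✗
  M4: none of the 3 fault types match ✗
  M5: none of the 3 fault types match ✗
  M6: none of the 3 fault types match ✗
  M7: none of the 3 fault types match ✗
  M8: none of the 3 fault types match ✗
Consistent faults: {M1 stuck-at-0, M1 inverted output, M2 stuck-at-0, M2 inverted output} — 4 in all.

4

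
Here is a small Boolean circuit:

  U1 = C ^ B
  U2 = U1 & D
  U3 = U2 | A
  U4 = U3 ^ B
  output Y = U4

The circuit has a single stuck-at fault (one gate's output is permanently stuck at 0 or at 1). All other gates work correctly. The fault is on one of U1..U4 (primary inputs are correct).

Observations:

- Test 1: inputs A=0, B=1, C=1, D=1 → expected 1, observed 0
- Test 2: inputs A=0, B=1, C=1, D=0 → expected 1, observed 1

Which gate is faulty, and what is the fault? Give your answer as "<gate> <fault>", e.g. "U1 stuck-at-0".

U1 stuck-at-1

Fault-free values for test 1 (A=0, B=1, C=1, D=1): U1=0, U2=0, U3=0, U4=1, giving Y=1. Observed 0.
Test 1: faults giving observed 0 are {U1 stuck-at-1, U2 stuck-at-1, U3 stuck-at-1, U4 stuck-at-0}.
Test 2 (A=0, B=1, C=1, D=0): fault-free U1=0, U2=0, U3=0, U4=1 → 1; observed 1. Eliminates U2 stuck-at-1, U3 stuck-at-1, U4 stuck-at-0.
Only U1 stuck-at-1 is consistent with every test.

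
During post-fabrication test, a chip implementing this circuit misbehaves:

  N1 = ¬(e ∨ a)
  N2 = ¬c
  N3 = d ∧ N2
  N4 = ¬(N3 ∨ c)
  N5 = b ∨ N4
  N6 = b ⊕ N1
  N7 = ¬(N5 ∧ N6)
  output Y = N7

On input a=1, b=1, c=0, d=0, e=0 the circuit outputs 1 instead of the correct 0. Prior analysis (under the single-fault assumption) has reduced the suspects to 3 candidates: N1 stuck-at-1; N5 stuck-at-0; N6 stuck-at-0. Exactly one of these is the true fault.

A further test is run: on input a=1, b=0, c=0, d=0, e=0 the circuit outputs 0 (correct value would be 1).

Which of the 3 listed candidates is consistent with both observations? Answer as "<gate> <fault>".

N1 stuck-at-1

Evaluate each candidate on input a=1, b=0, c=0, d=0, e=0:
  N1 stuck-at-1: N1=1 [stuck-at-1], N2=1, N3=0, N4=1, N5=1, N6=1, N7=0 → 0 — matches
  N5 stuck-at-0: N1=0, N2=1, N3=0, N4=1, N5=0 [stuck-at-0], N6=0, N7=1 → 1 — eliminated
  N6 stuck-at-0: N1=0, N2=1, N3=0, N4=1, N5=1, N6=0 [stuck-at-0], N7=1 → 1 — eliminated
Only N1 stuck-at-1 reproduces the observed 0.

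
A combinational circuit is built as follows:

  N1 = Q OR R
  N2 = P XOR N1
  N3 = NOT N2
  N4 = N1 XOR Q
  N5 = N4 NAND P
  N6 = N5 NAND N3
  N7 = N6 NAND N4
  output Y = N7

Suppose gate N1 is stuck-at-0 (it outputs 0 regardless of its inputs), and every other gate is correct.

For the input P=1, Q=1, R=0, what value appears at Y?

Propagate with N1 forced: N1=0 [stuck-at-0], N2=1, N3=0, N4=1, N5=0, N6=1, N7=0.
So Y = 0. (Without the fault it would be 1.)

0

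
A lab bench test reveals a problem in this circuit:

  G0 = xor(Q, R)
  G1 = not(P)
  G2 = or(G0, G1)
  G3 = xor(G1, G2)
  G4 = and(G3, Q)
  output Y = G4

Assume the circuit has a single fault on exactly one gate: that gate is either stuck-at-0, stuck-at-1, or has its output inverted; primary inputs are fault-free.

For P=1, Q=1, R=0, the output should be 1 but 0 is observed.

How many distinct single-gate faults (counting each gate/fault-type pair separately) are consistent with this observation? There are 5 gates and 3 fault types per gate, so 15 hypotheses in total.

Fault-free: G0=1, G1=0, G2=1, G3=1, G4=1 → 1. Observed 0.
  G0: stuck-at-0, inverted output ✓; others ✗
  G1: stuck-at-1, inverted output ✓; others ✗
  G2: stuck-at-0, inverted output ✓; others ✗
  G3: stuck-at-0, inverted output ✓; others ✗
  G4: stuck-at-0, inverted output ✓; others ✗
Consistent faults: {G0 stuck-at-0, G0 inverted output, G1 stuck-at-1, G1 inverted output, G2 stuck-at-0, G2 inverted output, G3 stuck-at-0, G3 inverted output, G4 stuck-at-0, G4 inverted output} — 10 in all.

10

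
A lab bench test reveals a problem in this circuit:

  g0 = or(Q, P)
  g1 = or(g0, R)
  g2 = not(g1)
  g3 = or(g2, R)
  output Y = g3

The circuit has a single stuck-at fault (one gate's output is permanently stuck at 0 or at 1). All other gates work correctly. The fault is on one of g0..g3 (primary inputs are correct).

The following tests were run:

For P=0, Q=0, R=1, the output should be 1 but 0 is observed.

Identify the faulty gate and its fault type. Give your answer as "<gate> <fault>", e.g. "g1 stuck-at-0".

Fault-free values for test 1 (P=0, Q=0, R=1): g0=0, g1=1, g2=0, g3=1, giving Y=1. Observed 0.
Test 1: faults giving observed 0 are {g3 stuck-at-0}.
Only g3 stuck-at-0 is consistent with every test.

g3 stuck-at-0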